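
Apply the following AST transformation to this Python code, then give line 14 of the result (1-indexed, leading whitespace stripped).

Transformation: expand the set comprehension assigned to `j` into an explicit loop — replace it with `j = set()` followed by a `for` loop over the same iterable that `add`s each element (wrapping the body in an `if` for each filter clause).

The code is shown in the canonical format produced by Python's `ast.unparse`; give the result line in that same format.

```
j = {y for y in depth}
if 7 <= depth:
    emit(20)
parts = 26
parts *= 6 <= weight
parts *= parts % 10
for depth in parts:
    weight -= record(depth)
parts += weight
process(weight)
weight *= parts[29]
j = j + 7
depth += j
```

Transformed code:
j = set()
for y in depth:
    j.add(y)
if 7 <= depth:
    emit(20)
parts = 26
parts *= 6 <= weight
parts *= parts % 10
for depth in parts:
    weight -= record(depth)
parts += weight
process(weight)
weight *= parts[29]
j = j + 7
depth += j

j = j + 7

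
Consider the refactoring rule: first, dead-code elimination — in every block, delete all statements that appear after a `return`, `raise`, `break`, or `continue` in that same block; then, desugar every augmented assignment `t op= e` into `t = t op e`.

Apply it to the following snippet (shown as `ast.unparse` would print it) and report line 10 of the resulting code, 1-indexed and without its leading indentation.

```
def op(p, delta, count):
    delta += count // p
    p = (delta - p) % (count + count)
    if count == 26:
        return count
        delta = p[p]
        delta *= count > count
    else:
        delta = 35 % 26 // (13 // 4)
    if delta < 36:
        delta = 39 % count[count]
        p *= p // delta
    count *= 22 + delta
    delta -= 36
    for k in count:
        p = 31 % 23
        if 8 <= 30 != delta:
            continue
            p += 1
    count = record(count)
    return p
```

p = p * (p // delta)

Transformed code:
def op(p, delta, count):
    delta = delta + count // p
    p = (delta - p) % (count + count)
    if count == 26:
        return count
    else:
        delta = 35 % 26 // (13 // 4)
    if delta < 36:
        delta = 39 % count[count]
        p = p * (p // delta)
    count = count * (22 + delta)
    delta = delta - 36
    for k in count:
        p = 31 % 23
        if 8 <= 30 != delta:
            continue
    count = record(count)
    return p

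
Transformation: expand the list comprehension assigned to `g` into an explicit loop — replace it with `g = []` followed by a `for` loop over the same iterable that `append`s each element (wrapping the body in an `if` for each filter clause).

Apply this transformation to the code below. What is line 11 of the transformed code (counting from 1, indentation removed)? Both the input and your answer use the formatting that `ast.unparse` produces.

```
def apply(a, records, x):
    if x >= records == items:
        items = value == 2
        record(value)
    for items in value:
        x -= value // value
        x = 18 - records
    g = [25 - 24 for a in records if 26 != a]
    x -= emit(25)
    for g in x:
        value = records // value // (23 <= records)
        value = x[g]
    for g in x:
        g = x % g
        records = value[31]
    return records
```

g.append(25 - 24)

Transformed code:
def apply(a, records, x):
    if x >= records == items:
        items = value == 2
        record(value)
    for items in value:
        x -= value // value
        x = 18 - records
    g = []
    for a in records:
        if 26 != a:
            g.append(25 - 24)
    x -= emit(25)
    for g in x:
        value = records // value // (23 <= records)
        value = x[g]
    for g in x:
        g = x % g
        records = value[31]
    return records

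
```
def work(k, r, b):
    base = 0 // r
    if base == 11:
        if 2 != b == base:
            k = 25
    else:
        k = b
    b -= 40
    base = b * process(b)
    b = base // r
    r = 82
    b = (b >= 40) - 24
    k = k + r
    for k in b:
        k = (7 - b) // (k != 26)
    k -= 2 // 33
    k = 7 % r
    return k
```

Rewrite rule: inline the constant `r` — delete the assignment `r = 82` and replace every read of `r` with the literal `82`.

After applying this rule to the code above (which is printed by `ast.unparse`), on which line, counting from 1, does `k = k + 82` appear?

12

Transformed code:
def work(k, r, b):
    base = 0 // 82
    if base == 11:
        if 2 != b == base:
            k = 25
    else:
        k = b
    b -= 40
    base = b * process(b)
    b = base // 82
    b = (b >= 40) - 24
    k = k + 82
    for k in b:
        k = (7 - b) // (k != 26)
    k -= 2 // 33
    k = 7 % 82
    return k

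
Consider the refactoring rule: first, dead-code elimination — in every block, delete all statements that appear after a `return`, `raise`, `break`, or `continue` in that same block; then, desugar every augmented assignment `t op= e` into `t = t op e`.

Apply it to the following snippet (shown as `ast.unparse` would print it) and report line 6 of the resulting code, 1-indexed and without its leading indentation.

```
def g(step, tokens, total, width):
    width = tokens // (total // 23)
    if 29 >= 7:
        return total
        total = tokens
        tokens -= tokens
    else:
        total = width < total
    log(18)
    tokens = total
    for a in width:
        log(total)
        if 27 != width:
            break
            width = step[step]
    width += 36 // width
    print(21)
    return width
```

Transformed code:
def g(step, tokens, total, width):
    width = tokens // (total // 23)
    if 29 >= 7:
        return total
    else:
        total = width < total
    log(18)
    tokens = total
    for a in width:
        log(total)
        if 27 != width:
            break
    width = width + 36 // width
    print(21)
    return width

total = width < total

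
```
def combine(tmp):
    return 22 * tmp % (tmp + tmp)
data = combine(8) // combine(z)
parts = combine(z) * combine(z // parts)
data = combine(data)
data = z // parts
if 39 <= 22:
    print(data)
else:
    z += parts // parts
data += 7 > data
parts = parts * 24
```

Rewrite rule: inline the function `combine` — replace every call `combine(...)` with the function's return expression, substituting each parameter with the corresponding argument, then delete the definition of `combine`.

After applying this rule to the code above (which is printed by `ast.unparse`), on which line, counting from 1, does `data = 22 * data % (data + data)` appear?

3

Transformed code:
data = 22 * 8 % (8 + 8) // (22 * z % (z + z))
parts = 22 * z % (z + z) * (22 * (z // parts) % (z // parts + z // parts))
data = 22 * data % (data + data)
data = z // parts
if 39 <= 22:
    print(data)
else:
    z += parts // parts
data += 7 > data
parts = parts * 24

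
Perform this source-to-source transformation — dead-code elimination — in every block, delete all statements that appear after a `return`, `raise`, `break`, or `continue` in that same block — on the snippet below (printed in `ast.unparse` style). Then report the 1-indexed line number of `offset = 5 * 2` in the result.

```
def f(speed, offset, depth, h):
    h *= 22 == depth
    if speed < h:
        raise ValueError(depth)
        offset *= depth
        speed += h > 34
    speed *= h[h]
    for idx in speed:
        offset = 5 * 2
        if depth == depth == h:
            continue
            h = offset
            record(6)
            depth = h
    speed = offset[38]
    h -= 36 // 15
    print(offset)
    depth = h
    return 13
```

7

Transformed code:
def f(speed, offset, depth, h):
    h *= 22 == depth
    if speed < h:
        raise ValueError(depth)
    speed *= h[h]
    for idx in speed:
        offset = 5 * 2
        if depth == depth == h:
            continue
    speed = offset[38]
    h -= 36 // 15
    print(offset)
    depth = h
    return 13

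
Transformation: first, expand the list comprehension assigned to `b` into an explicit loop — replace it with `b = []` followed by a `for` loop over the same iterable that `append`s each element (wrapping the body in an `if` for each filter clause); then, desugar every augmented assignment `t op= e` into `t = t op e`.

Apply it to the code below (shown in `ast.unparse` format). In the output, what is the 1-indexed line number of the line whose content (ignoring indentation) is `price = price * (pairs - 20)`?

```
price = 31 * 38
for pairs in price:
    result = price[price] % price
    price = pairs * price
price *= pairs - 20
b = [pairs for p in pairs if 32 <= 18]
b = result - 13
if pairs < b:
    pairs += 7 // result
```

Transformed code:
price = 31 * 38
for pairs in price:
    result = price[price] % price
    price = pairs * price
price = price * (pairs - 20)
b = []
for p in pairs:
    if 32 <= 18:
        b.append(pairs)
b = result - 13
if pairs < b:
    pairs = pairs + 7 // result

5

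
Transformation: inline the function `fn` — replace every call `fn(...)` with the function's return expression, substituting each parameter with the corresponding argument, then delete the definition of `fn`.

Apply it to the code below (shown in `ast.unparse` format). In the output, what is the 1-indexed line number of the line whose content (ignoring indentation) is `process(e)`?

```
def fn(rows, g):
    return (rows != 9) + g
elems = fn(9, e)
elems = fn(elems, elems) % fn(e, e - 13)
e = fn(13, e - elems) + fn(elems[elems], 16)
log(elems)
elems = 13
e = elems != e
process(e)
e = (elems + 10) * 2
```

Transformed code:
elems = (9 != 9) + e
elems = ((elems != 9) + elems) % ((e != 9) + (e - 13))
e = (13 != 9) + (e - elems) + ((elems[elems] != 9) + 16)
log(elems)
elems = 13
e = elems != e
process(e)
e = (elems + 10) * 2

7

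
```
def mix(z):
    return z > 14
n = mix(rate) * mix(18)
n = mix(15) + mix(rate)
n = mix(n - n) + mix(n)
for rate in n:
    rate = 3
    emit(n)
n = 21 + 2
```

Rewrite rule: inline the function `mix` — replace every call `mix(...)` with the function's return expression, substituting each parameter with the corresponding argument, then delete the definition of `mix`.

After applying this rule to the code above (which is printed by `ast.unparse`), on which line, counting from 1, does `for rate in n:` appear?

4

Transformed code:
n = (rate > 14) * (18 > 14)
n = (15 > 14) + (rate > 14)
n = (n - n > 14) + (n > 14)
for rate in n:
    rate = 3
    emit(n)
n = 21 + 2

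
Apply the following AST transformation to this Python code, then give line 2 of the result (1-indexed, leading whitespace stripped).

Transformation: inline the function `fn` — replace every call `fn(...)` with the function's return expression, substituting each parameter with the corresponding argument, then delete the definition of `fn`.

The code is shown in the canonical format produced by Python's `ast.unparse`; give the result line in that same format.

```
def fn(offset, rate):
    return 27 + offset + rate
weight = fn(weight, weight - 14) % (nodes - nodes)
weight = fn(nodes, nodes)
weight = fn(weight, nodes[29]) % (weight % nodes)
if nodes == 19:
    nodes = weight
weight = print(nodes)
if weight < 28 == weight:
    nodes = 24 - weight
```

Transformed code:
weight = (27 + weight + (weight - 14)) % (nodes - nodes)
weight = 27 + nodes + nodes
weight = (27 + weight + nodes[29]) % (weight % nodes)
if nodes == 19:
    nodes = weight
weight = print(nodes)
if weight < 28 == weight:
    nodes = 24 - weight

weight = 27 + nodes + nodes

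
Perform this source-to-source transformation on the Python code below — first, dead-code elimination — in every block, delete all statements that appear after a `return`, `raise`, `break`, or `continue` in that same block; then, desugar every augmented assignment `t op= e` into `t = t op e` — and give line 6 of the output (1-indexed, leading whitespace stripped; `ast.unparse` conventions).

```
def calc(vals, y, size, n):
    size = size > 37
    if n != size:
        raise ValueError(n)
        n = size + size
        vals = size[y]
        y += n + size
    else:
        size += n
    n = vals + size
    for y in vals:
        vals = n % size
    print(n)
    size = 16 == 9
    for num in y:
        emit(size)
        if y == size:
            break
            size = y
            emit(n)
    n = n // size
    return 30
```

Transformed code:
def calc(vals, y, size, n):
    size = size > 37
    if n != size:
        raise ValueError(n)
    else:
        size = size + n
    n = vals + size
    for y in vals:
        vals = n % size
    print(n)
    size = 16 == 9
    for num in y:
        emit(size)
        if y == size:
            break
    n = n // size
    return 30

size = size + n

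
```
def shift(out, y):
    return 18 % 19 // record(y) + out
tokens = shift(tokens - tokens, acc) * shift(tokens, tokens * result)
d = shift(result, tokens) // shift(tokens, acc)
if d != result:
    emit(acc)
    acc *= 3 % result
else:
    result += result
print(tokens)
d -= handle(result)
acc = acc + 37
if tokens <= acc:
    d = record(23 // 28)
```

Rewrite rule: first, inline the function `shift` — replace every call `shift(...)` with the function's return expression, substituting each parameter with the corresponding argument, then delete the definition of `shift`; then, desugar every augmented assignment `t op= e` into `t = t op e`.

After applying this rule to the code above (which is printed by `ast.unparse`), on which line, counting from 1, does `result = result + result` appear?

Transformed code:
tokens = (18 % 19 // record(acc) + (tokens - tokens)) * (18 % 19 // record(tokens * result) + tokens)
d = (18 % 19 // record(tokens) + result) // (18 % 19 // record(acc) + tokens)
if d != result:
    emit(acc)
    acc = acc * (3 % result)
else:
    result = result + result
print(tokens)
d = d - handle(result)
acc = acc + 37
if tokens <= acc:
    d = record(23 // 28)

7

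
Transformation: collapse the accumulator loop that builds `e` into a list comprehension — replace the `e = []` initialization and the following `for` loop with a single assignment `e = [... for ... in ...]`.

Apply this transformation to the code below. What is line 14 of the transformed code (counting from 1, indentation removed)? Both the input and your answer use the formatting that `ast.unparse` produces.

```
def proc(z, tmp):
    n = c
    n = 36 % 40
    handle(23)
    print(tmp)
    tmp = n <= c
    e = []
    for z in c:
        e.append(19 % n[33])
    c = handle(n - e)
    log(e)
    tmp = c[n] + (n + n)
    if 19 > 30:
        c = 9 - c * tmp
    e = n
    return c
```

Transformed code:
def proc(z, tmp):
    n = c
    n = 36 % 40
    handle(23)
    print(tmp)
    tmp = n <= c
    e = [19 % n[33] for z in c]
    c = handle(n - e)
    log(e)
    tmp = c[n] + (n + n)
    if 19 > 30:
        c = 9 - c * tmp
    e = n
    return c

return c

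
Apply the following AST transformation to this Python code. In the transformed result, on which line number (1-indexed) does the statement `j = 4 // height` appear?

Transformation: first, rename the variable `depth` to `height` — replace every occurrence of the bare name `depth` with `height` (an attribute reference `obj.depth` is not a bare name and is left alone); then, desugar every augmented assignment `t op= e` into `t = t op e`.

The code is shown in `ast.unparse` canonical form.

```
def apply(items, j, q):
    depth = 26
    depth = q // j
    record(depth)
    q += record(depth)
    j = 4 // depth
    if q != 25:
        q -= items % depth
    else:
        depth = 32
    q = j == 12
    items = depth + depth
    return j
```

6

Transformed code:
def apply(items, j, q):
    height = 26
    height = q // j
    record(height)
    q = q + record(height)
    j = 4 // height
    if q != 25:
        q = q - items % height
    else:
        height = 32
    q = j == 12
    items = height + height
    return j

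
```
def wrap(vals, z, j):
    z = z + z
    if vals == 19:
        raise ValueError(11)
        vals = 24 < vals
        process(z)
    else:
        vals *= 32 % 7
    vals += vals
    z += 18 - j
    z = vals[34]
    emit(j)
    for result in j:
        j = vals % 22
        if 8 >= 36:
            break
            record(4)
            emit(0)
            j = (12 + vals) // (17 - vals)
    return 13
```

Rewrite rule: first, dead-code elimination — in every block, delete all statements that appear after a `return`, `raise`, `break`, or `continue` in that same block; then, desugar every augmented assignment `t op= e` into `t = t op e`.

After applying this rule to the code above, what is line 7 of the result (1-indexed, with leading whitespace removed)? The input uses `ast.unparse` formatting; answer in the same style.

vals = vals + vals

Transformed code:
def wrap(vals, z, j):
    z = z + z
    if vals == 19:
        raise ValueError(11)
    else:
        vals = vals * (32 % 7)
    vals = vals + vals
    z = z + (18 - j)
    z = vals[34]
    emit(j)
    for result in j:
        j = vals % 22
        if 8 >= 36:
            break
    return 13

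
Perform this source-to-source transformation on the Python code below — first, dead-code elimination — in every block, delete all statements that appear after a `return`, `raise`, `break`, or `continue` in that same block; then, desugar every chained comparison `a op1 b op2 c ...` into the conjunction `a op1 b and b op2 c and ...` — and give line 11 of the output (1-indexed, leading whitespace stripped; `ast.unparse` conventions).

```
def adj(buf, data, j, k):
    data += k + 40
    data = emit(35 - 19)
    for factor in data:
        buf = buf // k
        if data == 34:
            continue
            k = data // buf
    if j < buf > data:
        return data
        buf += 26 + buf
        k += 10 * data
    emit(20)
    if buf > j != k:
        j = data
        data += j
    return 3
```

if buf > j and j != k:

Transformed code:
def adj(buf, data, j, k):
    data += k + 40
    data = emit(35 - 19)
    for factor in data:
        buf = buf // k
        if data == 34:
            continue
    if j < buf and buf > data:
        return data
    emit(20)
    if buf > j and j != k:
        j = data
        data += j
    return 3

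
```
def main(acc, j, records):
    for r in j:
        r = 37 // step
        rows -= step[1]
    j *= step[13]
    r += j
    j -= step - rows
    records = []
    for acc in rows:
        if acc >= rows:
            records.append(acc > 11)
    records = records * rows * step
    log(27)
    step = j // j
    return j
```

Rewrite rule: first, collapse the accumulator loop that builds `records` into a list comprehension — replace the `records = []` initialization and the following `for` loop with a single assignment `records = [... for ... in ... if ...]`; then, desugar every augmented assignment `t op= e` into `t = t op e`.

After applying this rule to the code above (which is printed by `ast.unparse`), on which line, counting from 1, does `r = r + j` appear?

6

Transformed code:
def main(acc, j, records):
    for r in j:
        r = 37 // step
        rows = rows - step[1]
    j = j * step[13]
    r = r + j
    j = j - (step - rows)
    records = [acc > 11 for acc in rows if acc >= rows]
    records = records * rows * step
    log(27)
    step = j // j
    return j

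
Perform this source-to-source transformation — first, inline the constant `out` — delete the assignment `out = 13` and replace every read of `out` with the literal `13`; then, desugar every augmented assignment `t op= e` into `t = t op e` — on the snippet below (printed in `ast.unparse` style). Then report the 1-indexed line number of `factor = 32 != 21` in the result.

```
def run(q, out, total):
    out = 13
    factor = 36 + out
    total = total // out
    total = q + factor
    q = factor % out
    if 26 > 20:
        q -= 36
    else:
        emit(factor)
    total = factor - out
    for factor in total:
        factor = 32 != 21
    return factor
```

Transformed code:
def run(q, out, total):
    factor = 36 + 13
    total = total // 13
    total = q + factor
    q = factor % 13
    if 26 > 20:
        q = q - 36
    else:
        emit(factor)
    total = factor - 13
    for factor in total:
        factor = 32 != 21
    return factor

12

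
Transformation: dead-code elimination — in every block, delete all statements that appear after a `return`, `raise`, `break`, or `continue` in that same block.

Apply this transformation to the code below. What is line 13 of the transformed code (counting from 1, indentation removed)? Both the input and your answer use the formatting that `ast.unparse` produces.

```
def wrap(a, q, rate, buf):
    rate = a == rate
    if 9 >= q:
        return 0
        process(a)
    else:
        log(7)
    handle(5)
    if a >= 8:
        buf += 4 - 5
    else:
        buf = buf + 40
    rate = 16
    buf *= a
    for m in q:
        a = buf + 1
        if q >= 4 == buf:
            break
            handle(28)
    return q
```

buf *= a

Transformed code:
def wrap(a, q, rate, buf):
    rate = a == rate
    if 9 >= q:
        return 0
    else:
        log(7)
    handle(5)
    if a >= 8:
        buf += 4 - 5
    else:
        buf = buf + 40
    rate = 16
    buf *= a
    for m in q:
        a = buf + 1
        if q >= 4 == buf:
            break
    return q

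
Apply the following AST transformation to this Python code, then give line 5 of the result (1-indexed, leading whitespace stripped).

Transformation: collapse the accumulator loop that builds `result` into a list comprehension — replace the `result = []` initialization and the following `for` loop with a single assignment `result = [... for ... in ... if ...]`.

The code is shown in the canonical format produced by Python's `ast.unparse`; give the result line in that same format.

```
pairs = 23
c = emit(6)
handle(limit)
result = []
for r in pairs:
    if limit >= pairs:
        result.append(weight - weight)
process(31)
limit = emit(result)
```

Transformed code:
pairs = 23
c = emit(6)
handle(limit)
result = [weight - weight for r in pairs if limit >= pairs]
process(31)
limit = emit(result)

process(31)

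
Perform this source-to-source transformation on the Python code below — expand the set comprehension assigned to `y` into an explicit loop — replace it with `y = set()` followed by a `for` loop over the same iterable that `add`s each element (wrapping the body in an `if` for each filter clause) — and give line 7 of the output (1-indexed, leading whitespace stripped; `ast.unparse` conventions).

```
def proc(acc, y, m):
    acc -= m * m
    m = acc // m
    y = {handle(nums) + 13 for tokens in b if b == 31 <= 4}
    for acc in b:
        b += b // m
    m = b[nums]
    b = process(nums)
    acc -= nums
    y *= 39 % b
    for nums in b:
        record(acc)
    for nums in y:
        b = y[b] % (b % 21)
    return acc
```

Transformed code:
def proc(acc, y, m):
    acc -= m * m
    m = acc // m
    y = set()
    for tokens in b:
        if b == 31 <= 4:
            y.add(handle(nums) + 13)
    for acc in b:
        b += b // m
    m = b[nums]
    b = process(nums)
    acc -= nums
    y *= 39 % b
    for nums in b:
        record(acc)
    for nums in y:
        b = y[b] % (b % 21)
    return acc

y.add(handle(nums) + 13)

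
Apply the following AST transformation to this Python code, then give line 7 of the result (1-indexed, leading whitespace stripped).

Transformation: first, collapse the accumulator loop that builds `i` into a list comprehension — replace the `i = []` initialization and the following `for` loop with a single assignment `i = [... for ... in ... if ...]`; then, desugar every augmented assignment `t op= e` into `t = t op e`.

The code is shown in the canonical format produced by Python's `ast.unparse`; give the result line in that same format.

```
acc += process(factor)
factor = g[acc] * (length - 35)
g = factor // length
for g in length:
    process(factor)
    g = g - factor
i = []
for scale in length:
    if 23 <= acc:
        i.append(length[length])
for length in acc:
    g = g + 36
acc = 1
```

i = [length[length] for scale in length if 23 <= acc]

Transformed code:
acc = acc + process(factor)
factor = g[acc] * (length - 35)
g = factor // length
for g in length:
    process(factor)
    g = g - factor
i = [length[length] for scale in length if 23 <= acc]
for length in acc:
    g = g + 36
acc = 1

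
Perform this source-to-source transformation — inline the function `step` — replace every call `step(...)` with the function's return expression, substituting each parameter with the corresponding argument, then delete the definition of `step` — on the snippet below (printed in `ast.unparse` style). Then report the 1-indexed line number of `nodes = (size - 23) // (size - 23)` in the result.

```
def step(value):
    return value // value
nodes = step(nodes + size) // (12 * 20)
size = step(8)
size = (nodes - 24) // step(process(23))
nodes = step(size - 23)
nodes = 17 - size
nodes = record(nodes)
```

4

Transformed code:
nodes = (nodes + size) // (nodes + size) // (12 * 20)
size = 8 // 8
size = (nodes - 24) // (process(23) // process(23))
nodes = (size - 23) // (size - 23)
nodes = 17 - size
nodes = record(nodes)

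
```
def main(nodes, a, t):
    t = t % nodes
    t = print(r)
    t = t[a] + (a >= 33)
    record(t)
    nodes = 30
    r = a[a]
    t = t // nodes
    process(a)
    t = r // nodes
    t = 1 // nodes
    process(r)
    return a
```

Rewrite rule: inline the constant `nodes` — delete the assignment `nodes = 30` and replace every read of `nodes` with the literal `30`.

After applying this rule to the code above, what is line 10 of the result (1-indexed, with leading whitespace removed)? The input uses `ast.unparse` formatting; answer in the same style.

t = 1 // 30

Transformed code:
def main(nodes, a, t):
    t = t % 30
    t = print(r)
    t = t[a] + (a >= 33)
    record(t)
    r = a[a]
    t = t // 30
    process(a)
    t = r // 30
    t = 1 // 30
    process(r)
    return a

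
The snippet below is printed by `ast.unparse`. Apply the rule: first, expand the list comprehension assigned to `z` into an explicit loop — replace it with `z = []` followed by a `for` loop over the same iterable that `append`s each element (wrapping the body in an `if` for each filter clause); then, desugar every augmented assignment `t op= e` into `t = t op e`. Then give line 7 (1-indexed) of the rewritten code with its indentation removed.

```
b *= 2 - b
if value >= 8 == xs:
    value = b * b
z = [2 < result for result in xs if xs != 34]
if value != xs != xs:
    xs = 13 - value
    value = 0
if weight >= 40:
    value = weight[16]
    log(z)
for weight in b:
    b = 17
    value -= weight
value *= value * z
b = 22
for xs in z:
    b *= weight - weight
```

z.append(2 < result)

Transformed code:
b = b * (2 - b)
if value >= 8 == xs:
    value = b * b
z = []
for result in xs:
    if xs != 34:
        z.append(2 < result)
if value != xs != xs:
    xs = 13 - value
    value = 0
if weight >= 40:
    value = weight[16]
    log(z)
for weight in b:
    b = 17
    value = value - weight
value = value * (value * z)
b = 22
for xs in z:
    b = b * (weight - weight)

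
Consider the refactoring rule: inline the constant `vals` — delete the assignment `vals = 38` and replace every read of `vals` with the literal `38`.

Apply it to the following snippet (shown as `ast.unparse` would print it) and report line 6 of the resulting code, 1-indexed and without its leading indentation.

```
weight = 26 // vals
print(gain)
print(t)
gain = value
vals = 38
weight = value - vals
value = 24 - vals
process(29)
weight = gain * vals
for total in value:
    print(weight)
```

Transformed code:
weight = 26 // 38
print(gain)
print(t)
gain = value
weight = value - 38
value = 24 - 38
process(29)
weight = gain * 38
for total in value:
    print(weight)

value = 24 - 38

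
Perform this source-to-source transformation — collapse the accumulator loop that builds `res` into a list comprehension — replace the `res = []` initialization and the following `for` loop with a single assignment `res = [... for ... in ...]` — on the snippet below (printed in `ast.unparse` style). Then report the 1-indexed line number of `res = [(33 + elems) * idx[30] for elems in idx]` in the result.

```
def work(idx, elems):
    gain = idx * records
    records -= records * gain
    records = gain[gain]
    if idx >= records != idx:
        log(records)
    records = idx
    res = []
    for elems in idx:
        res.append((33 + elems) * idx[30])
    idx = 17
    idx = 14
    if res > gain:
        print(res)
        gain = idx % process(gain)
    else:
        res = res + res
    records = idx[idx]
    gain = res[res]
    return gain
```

8

Transformed code:
def work(idx, elems):
    gain = idx * records
    records -= records * gain
    records = gain[gain]
    if idx >= records != idx:
        log(records)
    records = idx
    res = [(33 + elems) * idx[30] for elems in idx]
    idx = 17
    idx = 14
    if res > gain:
        print(res)
        gain = idx % process(gain)
    else:
        res = res + res
    records = idx[idx]
    gain = res[res]
    return gain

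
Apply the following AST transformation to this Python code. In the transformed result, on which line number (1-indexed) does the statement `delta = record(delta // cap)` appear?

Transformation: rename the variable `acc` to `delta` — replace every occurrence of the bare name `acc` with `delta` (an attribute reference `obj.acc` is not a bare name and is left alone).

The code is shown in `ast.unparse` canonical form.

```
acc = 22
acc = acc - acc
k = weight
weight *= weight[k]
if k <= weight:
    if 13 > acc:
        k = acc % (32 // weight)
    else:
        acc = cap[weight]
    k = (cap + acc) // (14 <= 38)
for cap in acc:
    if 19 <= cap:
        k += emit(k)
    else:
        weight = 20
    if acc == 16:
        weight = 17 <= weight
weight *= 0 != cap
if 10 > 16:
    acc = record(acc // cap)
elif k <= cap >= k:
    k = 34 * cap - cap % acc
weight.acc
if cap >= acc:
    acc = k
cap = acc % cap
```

Transformed code:
delta = 22
delta = delta - delta
k = weight
weight *= weight[k]
if k <= weight:
    if 13 > delta:
        k = delta % (32 // weight)
    else:
        delta = cap[weight]
    k = (cap + delta) // (14 <= 38)
for cap in delta:
    if 19 <= cap:
        k += emit(k)
    else:
        weight = 20
    if delta == 16:
        weight = 17 <= weight
weight *= 0 != cap
if 10 > 16:
    delta = record(delta // cap)
elif k <= cap >= k:
    k = 34 * cap - cap % delta
weight.acc
if cap >= delta:
    delta = k
cap = delta % cap

20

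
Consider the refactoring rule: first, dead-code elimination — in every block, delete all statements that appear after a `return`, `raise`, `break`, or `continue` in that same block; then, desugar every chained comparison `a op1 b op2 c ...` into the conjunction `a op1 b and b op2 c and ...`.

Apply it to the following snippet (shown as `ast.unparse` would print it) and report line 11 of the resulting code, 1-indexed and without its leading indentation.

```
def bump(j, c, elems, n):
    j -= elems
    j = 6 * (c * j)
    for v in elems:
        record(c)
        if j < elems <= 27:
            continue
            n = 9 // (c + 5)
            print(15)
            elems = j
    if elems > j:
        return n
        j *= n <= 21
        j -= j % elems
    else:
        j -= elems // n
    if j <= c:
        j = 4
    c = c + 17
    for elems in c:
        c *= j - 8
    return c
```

Transformed code:
def bump(j, c, elems, n):
    j -= elems
    j = 6 * (c * j)
    for v in elems:
        record(c)
        if j < elems and elems <= 27:
            continue
    if elems > j:
        return n
    else:
        j -= elems // n
    if j <= c:
        j = 4
    c = c + 17
    for elems in c:
        c *= j - 8
    return c

j -= elems // n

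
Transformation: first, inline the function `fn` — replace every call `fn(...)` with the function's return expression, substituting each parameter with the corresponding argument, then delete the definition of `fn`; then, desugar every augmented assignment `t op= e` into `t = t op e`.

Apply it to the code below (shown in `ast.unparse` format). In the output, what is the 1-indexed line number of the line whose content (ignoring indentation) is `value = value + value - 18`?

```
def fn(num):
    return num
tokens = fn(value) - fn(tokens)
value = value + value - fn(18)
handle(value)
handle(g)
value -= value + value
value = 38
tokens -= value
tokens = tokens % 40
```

Transformed code:
tokens = value - tokens
value = value + value - 18
handle(value)
handle(g)
value = value - (value + value)
value = 38
tokens = tokens - value
tokens = tokens % 40

2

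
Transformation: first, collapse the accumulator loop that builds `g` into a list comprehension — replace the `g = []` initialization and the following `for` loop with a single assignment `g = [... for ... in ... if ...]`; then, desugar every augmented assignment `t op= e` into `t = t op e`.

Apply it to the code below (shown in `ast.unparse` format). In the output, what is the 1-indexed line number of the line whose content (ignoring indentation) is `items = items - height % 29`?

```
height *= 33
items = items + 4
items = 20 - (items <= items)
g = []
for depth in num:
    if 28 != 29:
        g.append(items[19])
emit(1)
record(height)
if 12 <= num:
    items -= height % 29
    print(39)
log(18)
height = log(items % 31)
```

Transformed code:
height = height * 33
items = items + 4
items = 20 - (items <= items)
g = [items[19] for depth in num if 28 != 29]
emit(1)
record(height)
if 12 <= num:
    items = items - height % 29
    print(39)
log(18)
height = log(items % 31)

8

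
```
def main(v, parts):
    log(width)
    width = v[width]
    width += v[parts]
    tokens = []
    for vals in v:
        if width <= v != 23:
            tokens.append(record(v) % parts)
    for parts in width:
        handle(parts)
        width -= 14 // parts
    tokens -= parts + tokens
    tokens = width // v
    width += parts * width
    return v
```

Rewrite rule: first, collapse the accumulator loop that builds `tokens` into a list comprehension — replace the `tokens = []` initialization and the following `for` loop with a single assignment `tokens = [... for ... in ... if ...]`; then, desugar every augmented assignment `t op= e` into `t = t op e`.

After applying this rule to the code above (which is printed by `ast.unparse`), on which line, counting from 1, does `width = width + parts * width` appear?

11

Transformed code:
def main(v, parts):
    log(width)
    width = v[width]
    width = width + v[parts]
    tokens = [record(v) % parts for vals in v if width <= v != 23]
    for parts in width:
        handle(parts)
        width = width - 14 // parts
    tokens = tokens - (parts + tokens)
    tokens = width // v
    width = width + parts * width
    return v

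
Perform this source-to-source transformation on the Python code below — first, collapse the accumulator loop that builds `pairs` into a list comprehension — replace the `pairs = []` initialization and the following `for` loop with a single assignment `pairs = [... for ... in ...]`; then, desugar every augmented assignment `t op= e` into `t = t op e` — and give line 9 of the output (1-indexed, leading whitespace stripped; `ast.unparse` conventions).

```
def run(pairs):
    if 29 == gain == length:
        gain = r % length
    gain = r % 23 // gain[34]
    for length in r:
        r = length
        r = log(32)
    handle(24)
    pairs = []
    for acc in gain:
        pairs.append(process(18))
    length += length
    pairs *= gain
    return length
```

pairs = [process(18) for acc in gain]

Transformed code:
def run(pairs):
    if 29 == gain == length:
        gain = r % length
    gain = r % 23 // gain[34]
    for length in r:
        r = length
        r = log(32)
    handle(24)
    pairs = [process(18) for acc in gain]
    length = length + length
    pairs = pairs * gain
    return length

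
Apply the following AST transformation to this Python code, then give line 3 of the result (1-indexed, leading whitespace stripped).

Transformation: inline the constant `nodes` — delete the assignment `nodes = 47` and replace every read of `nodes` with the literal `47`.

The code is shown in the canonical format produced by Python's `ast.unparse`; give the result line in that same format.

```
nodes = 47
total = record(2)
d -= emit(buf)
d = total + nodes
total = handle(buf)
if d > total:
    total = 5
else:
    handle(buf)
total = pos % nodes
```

Transformed code:
total = record(2)
d -= emit(buf)
d = total + 47
total = handle(buf)
if d > total:
    total = 5
else:
    handle(buf)
total = pos % 47

d = total + 47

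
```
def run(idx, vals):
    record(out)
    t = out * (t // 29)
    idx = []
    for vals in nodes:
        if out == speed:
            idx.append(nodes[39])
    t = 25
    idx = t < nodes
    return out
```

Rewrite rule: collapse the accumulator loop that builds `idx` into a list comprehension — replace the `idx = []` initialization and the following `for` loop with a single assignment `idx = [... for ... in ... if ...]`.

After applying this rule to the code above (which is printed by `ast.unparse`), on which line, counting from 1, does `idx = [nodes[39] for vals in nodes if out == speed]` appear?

Transformed code:
def run(idx, vals):
    record(out)
    t = out * (t // 29)
    idx = [nodes[39] for vals in nodes if out == speed]
    t = 25
    idx = t < nodes
    return out

4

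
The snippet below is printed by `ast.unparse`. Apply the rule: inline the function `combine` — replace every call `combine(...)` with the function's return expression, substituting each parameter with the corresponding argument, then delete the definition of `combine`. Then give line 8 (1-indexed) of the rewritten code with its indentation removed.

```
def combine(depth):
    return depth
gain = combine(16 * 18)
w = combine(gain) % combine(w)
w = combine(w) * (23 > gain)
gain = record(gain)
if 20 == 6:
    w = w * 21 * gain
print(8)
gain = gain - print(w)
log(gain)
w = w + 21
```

gain = gain - print(w)

Transformed code:
gain = 16 * 18
w = gain % w
w = w * (23 > gain)
gain = record(gain)
if 20 == 6:
    w = w * 21 * gain
print(8)
gain = gain - print(w)
log(gain)
w = w + 21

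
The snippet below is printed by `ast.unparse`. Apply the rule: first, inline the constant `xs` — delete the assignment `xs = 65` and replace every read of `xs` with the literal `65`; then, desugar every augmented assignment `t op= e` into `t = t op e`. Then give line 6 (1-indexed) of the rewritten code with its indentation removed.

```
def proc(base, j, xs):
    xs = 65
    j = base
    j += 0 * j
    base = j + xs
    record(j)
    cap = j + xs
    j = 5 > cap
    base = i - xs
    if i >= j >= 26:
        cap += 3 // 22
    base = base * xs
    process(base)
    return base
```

Transformed code:
def proc(base, j, xs):
    j = base
    j = j + 0 * j
    base = j + 65
    record(j)
    cap = j + 65
    j = 5 > cap
    base = i - 65
    if i >= j >= 26:
        cap = cap + 3 // 22
    base = base * 65
    process(base)
    return base

cap = j + 65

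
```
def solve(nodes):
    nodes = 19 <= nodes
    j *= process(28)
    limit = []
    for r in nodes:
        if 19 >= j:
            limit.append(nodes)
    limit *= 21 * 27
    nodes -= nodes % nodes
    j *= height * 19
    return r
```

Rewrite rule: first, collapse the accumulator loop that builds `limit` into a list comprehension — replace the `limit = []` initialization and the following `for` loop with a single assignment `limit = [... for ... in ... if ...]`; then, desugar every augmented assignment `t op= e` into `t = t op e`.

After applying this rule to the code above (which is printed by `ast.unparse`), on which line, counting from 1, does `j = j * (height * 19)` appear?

Transformed code:
def solve(nodes):
    nodes = 19 <= nodes
    j = j * process(28)
    limit = [nodes for r in nodes if 19 >= j]
    limit = limit * (21 * 27)
    nodes = nodes - nodes % nodes
    j = j * (height * 19)
    return r

7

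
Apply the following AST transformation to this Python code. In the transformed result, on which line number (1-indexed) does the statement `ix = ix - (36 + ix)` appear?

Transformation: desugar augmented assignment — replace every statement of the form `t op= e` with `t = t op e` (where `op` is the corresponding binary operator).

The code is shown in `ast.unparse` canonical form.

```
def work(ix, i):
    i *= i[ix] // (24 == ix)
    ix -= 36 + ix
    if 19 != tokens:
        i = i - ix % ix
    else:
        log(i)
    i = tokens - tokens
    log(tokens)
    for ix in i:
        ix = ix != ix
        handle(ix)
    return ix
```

3

Transformed code:
def work(ix, i):
    i = i * (i[ix] // (24 == ix))
    ix = ix - (36 + ix)
    if 19 != tokens:
        i = i - ix % ix
    else:
        log(i)
    i = tokens - tokens
    log(tokens)
    for ix in i:
        ix = ix != ix
        handle(ix)
    return ix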